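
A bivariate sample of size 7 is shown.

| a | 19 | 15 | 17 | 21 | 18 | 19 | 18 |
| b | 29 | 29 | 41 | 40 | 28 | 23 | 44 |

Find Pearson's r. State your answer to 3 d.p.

0.117

n = 7, Σa = 127, Σb = 234, Σa² = 2325, Σb² = 8212, Σab = 4256
nΣab − ΣaΣb = 29792 − 29718 = 74
nΣa² − (Σa)² = 16275 − 16129 = 146; nΣb² − (Σb)² = 57484 − 54756 = 2728
r = 74 / √(146 × 2728) = 74 / 631.1006 ≈ 0.117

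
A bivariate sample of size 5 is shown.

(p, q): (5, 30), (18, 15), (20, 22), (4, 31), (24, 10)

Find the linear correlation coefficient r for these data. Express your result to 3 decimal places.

-0.924

n = 5, Σp = 71, Σq = 108, Σp² = 1341, Σq² = 2670, Σpq = 1224
nΣpq − ΣpΣq = 6120 − 7668 = -1548
nΣp² − (Σp)² = 6705 − 5041 = 1664; nΣq² − (Σq)² = 13350 − 11664 = 1686
r = -1548 / √(1664 × 1686) = -1548 / 1674.9639 ≈ -0.924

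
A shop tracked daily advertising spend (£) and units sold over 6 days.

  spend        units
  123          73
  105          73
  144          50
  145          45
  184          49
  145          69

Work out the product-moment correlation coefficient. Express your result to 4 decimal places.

-0.7054

n = 6, Σx = 846, Σy = 359, Σx² = 122796, Σy² = 22345, Σxy = 49390
nΣxy − ΣxΣy = 296340 − 303714 = -7374
nΣx² − (Σx)² = 736776 − 715716 = 21060; nΣy² − (Σy)² = 134070 − 128881 = 5189
r = -7374 / √(21060 × 5189) = -7374 / 10453.7237 ≈ -0.7054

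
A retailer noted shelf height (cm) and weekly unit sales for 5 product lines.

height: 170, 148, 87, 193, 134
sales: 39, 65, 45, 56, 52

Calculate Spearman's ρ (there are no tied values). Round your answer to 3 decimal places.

0.200

Rank height: 4, 3, 1, 5, 2
Rank sales: 1, 5, 2, 4, 3
d = rank(height) − rank(sales): 3, -2, -1, 1, -1; Σd² = 16
ρ = 1 − 6Σd² / [n(n²−1)] = 1 − 6×16 / (5×24) = 1 − 96/120 ≈ 0.200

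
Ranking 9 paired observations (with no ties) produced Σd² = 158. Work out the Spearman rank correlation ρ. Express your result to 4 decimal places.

-0.3167

ρ = 1 − 6Σd² / [n(n²−1)] = 1 − 6×158 / (9×80)
  = 1 − 948/720 = 1 − 1.31667 ≈ -0.3167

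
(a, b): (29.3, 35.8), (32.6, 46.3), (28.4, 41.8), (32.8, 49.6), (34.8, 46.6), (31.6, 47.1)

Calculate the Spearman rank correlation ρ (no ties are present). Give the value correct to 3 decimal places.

0.657

Rank a: 2, 4, 1, 5, 6, 3
Rank b: 1, 3, 2, 6, 4, 5
d = rank(a) − rank(b): 1, 1, -1, -1, 2, -2; Σd² = 12
ρ = 1 − 6Σd² / [n(n²−1)] = 1 − 6×12 / (6×35) = 1 − 72/210 ≈ 0.657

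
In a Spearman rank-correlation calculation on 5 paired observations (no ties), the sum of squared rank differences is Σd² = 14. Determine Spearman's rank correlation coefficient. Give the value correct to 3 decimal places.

0.300

ρ = 1 − 6Σd² / [n(n²−1)] = 1 − 6×14 / (5×24)
  = 1 − 84/120 = 1 − 0.7000 ≈ 0.300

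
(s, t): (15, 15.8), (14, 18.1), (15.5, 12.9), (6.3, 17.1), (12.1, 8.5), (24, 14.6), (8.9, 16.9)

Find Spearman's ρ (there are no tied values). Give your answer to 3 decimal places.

Rank s: 5, 4, 6, 1, 3, 7, 2
Rank t: 4, 7, 2, 6, 1, 3, 5
d = rank(s) − rank(t): 1, -3, 4, -5, 2, 4, -3; Σd² = 80
ρ = 1 − 6Σd² / [n(n²−1)] = 1 − 6×80 / (7×48) = 1 − 480/336 ≈ -0.429

-0.429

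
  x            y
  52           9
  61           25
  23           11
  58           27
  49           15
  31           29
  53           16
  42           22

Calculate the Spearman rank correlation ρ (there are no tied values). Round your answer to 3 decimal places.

Rank x: 5, 8, 1, 7, 4, 2, 6, 3
Rank y: 1, 6, 2, 7, 3, 8, 4, 5
d = rank(x) − rank(y): 4, 2, -1, 0, 1, -6, 2, -2; Σd² = 66
ρ = 1 − 6Σd² / [n(n²−1)] = 1 − 6×66 / (8×63) = 1 − 396/504 ≈ 0.214

0.214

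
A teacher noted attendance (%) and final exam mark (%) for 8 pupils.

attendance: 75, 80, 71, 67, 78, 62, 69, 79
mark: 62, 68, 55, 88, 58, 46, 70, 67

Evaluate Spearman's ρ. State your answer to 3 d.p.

Rank attendance: 5, 8, 4, 2, 6, 1, 3, 7
Rank mark: 4, 6, 2, 8, 3, 1, 7, 5
d = rank(attendance) − rank(mark): 1, 2, 2, -6, 3, 0, -4, 2; Σd² = 74
ρ = 1 − 6Σd² / [n(n²−1)] = 1 − 6×74 / (8×63) = 1 − 444/504 ≈ 0.119

0.119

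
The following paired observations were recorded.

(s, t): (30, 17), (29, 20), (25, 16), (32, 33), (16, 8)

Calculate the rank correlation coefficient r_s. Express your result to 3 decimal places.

0.900

Rank s: 4, 3, 2, 5, 1
Rank t: 3, 4, 2, 5, 1
d = rank(s) − rank(t): 1, -1, 0, 0, 0; Σd² = 2
ρ = 1 − 6Σd² / [n(n²−1)] = 1 − 6×2 / (5×24) = 1 − 12/120 ≈ 0.900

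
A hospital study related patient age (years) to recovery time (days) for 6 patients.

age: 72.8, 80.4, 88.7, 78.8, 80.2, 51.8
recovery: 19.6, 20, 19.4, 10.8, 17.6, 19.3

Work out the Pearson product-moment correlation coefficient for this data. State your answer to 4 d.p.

n = 6, Σx = 452.7, Σy = 106.7, Σx² = 34956.41, Σy² = 1959.41, Σxy = 8017.96
nΣxy − ΣxΣy = 48107.76 − 48303.09 = -195.33
nΣx² − (Σx)² = 209738.46 − 204937.29 = 4801.17; nΣy² − (Σy)² = 11756.46 − 11384.89 = 371.57
r = -195.33 / √(4801.17 × 371.57) = -195.33 / 1335.6537 ≈ -0.1462

-0.1462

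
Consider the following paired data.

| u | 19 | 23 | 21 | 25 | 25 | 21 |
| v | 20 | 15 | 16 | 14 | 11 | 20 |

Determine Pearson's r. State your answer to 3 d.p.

-0.891

n = 6, Σu = 134, Σv = 96, Σu² = 3022, Σv² = 1598, Σuv = 2106
nΣuv − ΣuΣv = 12636 − 12864 = -228
nΣu² − (Σu)² = 18132 − 17956 = 176; nΣv² − (Σv)² = 9588 − 9216 = 372
r = -228 / √(176 × 372) = -228 / 255.8750 ≈ -0.891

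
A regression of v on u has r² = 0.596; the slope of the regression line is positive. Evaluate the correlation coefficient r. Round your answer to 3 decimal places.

0.772

|r| = √0.596 = 0.772
The association is positive, so r = 0.772.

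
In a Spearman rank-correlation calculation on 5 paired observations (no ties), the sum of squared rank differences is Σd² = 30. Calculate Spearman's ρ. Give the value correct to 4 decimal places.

ρ = 1 − 6Σd² / [n(n²−1)] = 1 − 6×30 / (5×24)
  = 1 − 180/120 = 1 − 1.50000 ≈ -0.5000

-0.5000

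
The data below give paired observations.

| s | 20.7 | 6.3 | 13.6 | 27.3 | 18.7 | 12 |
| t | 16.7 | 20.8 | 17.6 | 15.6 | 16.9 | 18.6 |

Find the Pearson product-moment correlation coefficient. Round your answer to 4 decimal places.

-0.9566

n = 6, Σs = 98.6, Σt = 106.2, Σs² = 1892.12, Σt² = 1896.22, Σst = 1681.2
nΣst − ΣsΣt = 10087.2 − 10471.32 = -384.12
nΣs² − (Σs)² = 11352.72 − 9721.96 = 1630.76; nΣt² − (Σt)² = 11377.32 − 11278.44 = 98.88
r = -384.12 / √(1630.76 × 98.88) = -384.12 / 401.5589 ≈ -0.9566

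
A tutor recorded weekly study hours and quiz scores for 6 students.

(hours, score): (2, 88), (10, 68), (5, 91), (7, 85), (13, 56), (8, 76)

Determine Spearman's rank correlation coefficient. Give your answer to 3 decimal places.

-0.943

Rank hours: 1, 5, 2, 3, 6, 4
Rank score: 5, 2, 6, 4, 1, 3
d = rank(hours) − rank(score): -4, 3, -4, -1, 5, 1; Σd² = 68
ρ = 1 − 6Σd² / [n(n²−1)] = 1 − 6×68 / (6×35) = 1 − 408/210 ≈ -0.943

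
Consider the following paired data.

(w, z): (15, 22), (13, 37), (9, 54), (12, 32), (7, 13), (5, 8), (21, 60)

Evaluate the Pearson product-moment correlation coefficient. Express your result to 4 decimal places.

n = 7, Σw = 82, Σz = 226, Σw² = 1134, Σz² = 9626, Σwz = 3072
nΣwz − ΣwΣz = 21504 − 18532 = 2972
nΣw² − (Σw)² = 7938 − 6724 = 1214; nΣz² − (Σz)² = 67382 − 51076 = 16306
r = 2972 / √(1214 × 16306) = 2972 / 4449.2116 ≈ 0.6680

0.6680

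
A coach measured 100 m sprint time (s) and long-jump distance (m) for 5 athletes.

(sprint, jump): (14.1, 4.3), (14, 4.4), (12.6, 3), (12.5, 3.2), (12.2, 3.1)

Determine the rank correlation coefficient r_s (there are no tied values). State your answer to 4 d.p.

0.6000

Rank sprint: 5, 4, 3, 2, 1
Rank jump: 4, 5, 1, 3, 2
d = rank(sprint) − rank(jump): 1, -1, 2, -1, -1; Σd² = 8
ρ = 1 − 6Σd² / [n(n²−1)] = 1 − 6×8 / (5×24) = 1 − 48/120 ≈ 0.6000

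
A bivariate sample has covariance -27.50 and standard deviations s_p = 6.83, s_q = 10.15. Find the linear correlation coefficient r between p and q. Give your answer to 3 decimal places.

-0.397

r = Cov(p,q) / (s_p · s_q) = -27.50 / (6.83 × 10.15)
  = -27.50 / 69.3245 ≈ -0.397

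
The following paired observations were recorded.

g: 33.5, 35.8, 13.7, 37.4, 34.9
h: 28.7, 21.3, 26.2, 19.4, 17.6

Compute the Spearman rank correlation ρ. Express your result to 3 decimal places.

Rank g: 2, 4, 1, 5, 3
Rank h: 5, 3, 4, 2, 1
d = rank(g) − rank(h): -3, 1, -3, 3, 2; Σd² = 32
ρ = 1 − 6Σd² / [n(n²−1)] = 1 − 6×32 / (5×24) = 1 − 192/120 ≈ -0.600

-0.600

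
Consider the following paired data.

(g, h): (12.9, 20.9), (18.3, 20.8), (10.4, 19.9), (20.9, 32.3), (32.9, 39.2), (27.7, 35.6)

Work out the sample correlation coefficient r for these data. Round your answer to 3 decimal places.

0.938

n = 6, Σg = 123.1, Σh = 168.7, Σg² = 2895.97, Σh² = 5112.75, Σgh = 3808.08
nΣgh − ΣgΣh = 22848.48 − 20766.97 = 2081.51
nΣg² − (Σg)² = 17375.82 − 15153.61 = 2222.21; nΣh² − (Σh)² = 30676.5 − 28459.69 = 2216.81
r = 2081.51 / √(2222.21 × 2216.81) = 2081.51 / 2219.5084 ≈ 0.938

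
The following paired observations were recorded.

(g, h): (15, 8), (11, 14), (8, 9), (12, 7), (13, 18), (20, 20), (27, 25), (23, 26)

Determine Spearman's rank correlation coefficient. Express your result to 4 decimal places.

Rank g: 5, 2, 1, 3, 4, 6, 8, 7
Rank h: 2, 4, 3, 1, 5, 6, 7, 8
d = rank(g) − rank(h): 3, -2, -2, 2, -1, 0, 1, -1; Σd² = 24
ρ = 1 − 6Σd² / [n(n²−1)] = 1 − 6×24 / (8×63) = 1 − 144/504 ≈ 0.7143

0.7143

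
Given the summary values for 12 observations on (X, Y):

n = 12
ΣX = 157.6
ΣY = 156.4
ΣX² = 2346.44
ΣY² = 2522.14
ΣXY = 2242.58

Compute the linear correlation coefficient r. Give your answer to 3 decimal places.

0.515

r = (nΣXY − ΣXΣY) / √[(nΣX² − (ΣX)²)(nΣY² − (ΣY)²)]
Numerator: 12×2242.58 − 157.6×156.4 = 2262.32
Denominator: √[(28157.28 − 24837.76)(30265.68 − 24460.96)] = √[3319.52 × 5804.72] = 4389.6337
r = 2262.32 / 4389.6337 ≈ 0.515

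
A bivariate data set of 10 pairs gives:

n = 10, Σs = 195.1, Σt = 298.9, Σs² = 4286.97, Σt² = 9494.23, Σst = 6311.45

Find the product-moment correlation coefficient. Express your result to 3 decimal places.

r = (nΣst − ΣsΣt) / √[(nΣs² − (Σs)²)(nΣt² − (Σt)²)]
Numerator: 10×6311.45 − 195.1×298.9 = 4799.11
Denominator: √[(42869.7 − 38064.01)(94942.3 − 89341.21)] = √[4805.69 × 5601.09] = 5188.1694
r = 4799.11 / 5188.1694 ≈ 0.925

0.925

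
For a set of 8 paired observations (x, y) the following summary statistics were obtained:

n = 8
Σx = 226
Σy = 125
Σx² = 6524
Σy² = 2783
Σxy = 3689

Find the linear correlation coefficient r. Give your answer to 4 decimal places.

r = (nΣxy − ΣxΣy) / √[(nΣx² − (Σx)²)(nΣy² − (Σy)²)]
Numerator: 8×3689 − 226×125 = 1262
Denominator: √[(52192 − 51076)(22264 − 15625)] = √[1116 × 6639] = 2721.9706
r = 1262 / 2721.9706 ≈ 0.4636

0.4636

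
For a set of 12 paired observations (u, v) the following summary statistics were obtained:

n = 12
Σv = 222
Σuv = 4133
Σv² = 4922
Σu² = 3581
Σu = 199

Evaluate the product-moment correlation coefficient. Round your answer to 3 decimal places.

0.944

r = (nΣuv − ΣuΣv) / √[(nΣu² − (Σu)²)(nΣv² − (Σv)²)]
Numerator: 12×4133 − 199×222 = 5418
Denominator: √[(42972 − 39601)(59064 − 49284)] = √[3371 × 9780] = 5741.8098
r = 5418 / 5741.8098 ≈ 0.944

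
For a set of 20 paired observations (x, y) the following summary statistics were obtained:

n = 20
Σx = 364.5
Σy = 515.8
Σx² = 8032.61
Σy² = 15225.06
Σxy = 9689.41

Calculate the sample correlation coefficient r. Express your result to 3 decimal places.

0.177

r = (nΣxy − ΣxΣy) / √[(nΣx² − (Σx)²)(nΣy² − (Σy)²)]
Numerator: 20×9689.41 − 364.5×515.8 = 5779.1
Denominator: √[(160652.2 − 132860.25)(304501.2 − 266049.64)] = √[27791.95 × 38451.56] = 32690.1183
r = 5779.1 / 32690.1183 ≈ 0.177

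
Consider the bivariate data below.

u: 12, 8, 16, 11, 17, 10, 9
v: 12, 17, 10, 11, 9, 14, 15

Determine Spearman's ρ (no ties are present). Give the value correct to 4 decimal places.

-0.9643

Rank u: 5, 1, 6, 4, 7, 3, 2
Rank v: 4, 7, 2, 3, 1, 5, 6
d = rank(u) − rank(v): 1, -6, 4, 1, 6, -2, -4; Σd² = 110
ρ = 1 − 6Σd² / [n(n²−1)] = 1 − 6×110 / (7×48) = 1 − 660/336 ≈ -0.9643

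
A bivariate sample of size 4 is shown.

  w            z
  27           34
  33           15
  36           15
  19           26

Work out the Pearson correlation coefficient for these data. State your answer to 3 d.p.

-0.675

n = 4, Σw = 115, Σz = 90, Σw² = 3475, Σz² = 2282, Σwz = 2447
nΣwz − ΣwΣz = 9788 − 10350 = -562
nΣw² − (Σw)² = 13900 − 13225 = 675; nΣz² − (Σz)² = 9128 − 8100 = 1028
r = -562 / √(675 × 1028) = -562 / 833.0066 ≈ -0.675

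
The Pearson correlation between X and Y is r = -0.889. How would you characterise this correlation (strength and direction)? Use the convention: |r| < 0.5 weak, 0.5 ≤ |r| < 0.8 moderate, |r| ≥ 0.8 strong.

r = -0.889 < 0 so the relationship is negative.
|r| = 0.889, which falls in the strong range.

strong negative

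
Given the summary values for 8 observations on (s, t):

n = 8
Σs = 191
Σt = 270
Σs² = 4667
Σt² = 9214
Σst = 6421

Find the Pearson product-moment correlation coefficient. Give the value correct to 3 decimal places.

-0.242

r = (nΣst − ΣsΣt) / √[(nΣs² − (Σs)²)(nΣt² − (Σt)²)]
Numerator: 8×6421 − 191×270 = -202
Denominator: √[(37336 − 36481)(73712 − 72900)] = √[855 × 812] = 833.2227
r = -202 / 833.2227 ≈ -0.242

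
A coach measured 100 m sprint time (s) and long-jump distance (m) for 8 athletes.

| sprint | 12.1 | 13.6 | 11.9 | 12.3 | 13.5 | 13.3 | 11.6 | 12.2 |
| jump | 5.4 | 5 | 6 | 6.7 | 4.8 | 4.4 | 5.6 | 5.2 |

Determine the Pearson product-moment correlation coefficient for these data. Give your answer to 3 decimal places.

n = 8, Σx = 100.5, Σy = 43.1, Σx² = 1266.81, Σy² = 235.85, Σxy = 538.87
nΣxy − ΣxΣy = 4310.96 − 4331.55 = -20.59
nΣx² − (Σx)² = 10134.48 − 10100.25 = 34.23; nΣy² − (Σy)² = 1886.8 − 1857.61 = 29.19
r = -20.59 / √(34.23 × 29.19) = -20.59 / 31.6097 ≈ -0.651

-0.651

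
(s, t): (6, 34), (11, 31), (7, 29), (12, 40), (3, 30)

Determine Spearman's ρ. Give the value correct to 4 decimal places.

Rank s: 2, 4, 3, 5, 1
Rank t: 4, 3, 1, 5, 2
d = rank(s) − rank(t): -2, 1, 2, 0, -1; Σd² = 10
ρ = 1 − 6Σd² / [n(n²−1)] = 1 − 6×10 / (5×24) = 1 − 60/120 ≈ 0.5000

0.5000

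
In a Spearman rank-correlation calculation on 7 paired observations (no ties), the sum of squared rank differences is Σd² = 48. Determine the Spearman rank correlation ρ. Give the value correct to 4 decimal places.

ρ = 1 − 6Σd² / [n(n²−1)] = 1 − 6×48 / (7×48)
  = 1 − 288/336 = 1 − 0.85714 ≈ 0.1429

0.1429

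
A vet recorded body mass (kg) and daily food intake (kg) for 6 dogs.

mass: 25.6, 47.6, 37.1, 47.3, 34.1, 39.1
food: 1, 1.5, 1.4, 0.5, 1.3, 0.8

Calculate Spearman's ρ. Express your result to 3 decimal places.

Rank mass: 1, 6, 3, 5, 2, 4
Rank food: 3, 6, 5, 1, 4, 2
d = rank(mass) − rank(food): -2, 0, -2, 4, -2, 2; Σd² = 32
ρ = 1 − 6Σd² / [n(n²−1)] = 1 − 6×32 / (6×35) = 1 − 192/210 ≈ 0.086

0.086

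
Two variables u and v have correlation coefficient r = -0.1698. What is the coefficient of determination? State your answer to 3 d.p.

0.029

r² = (-0.1698)² = 0.029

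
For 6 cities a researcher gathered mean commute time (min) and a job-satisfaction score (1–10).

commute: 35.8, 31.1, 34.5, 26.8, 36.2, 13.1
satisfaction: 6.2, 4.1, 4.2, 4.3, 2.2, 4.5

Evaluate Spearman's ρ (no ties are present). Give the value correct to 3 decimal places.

-0.371

Rank commute: 5, 3, 4, 2, 6, 1
Rank satisfaction: 6, 2, 3, 4, 1, 5
d = rank(commute) − rank(satisfaction): -1, 1, 1, -2, 5, -4; Σd² = 48
ρ = 1 − 6Σd² / [n(n²−1)] = 1 − 6×48 / (6×35) = 1 − 288/210 ≈ -0.371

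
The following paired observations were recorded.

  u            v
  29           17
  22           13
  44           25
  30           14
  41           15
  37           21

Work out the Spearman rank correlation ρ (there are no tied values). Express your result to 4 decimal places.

Rank u: 2, 1, 6, 3, 5, 4
Rank v: 4, 1, 6, 2, 3, 5
d = rank(u) − rank(v): -2, 0, 0, 1, 2, -1; Σd² = 10
ρ = 1 − 6Σd² / [n(n²−1)] = 1 − 6×10 / (6×35) = 1 − 60/210 ≈ 0.7143

0.7143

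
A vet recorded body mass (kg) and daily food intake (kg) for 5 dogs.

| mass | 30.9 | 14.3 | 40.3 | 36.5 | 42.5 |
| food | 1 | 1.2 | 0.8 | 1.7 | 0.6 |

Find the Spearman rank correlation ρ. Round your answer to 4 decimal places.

Rank mass: 2, 1, 4, 3, 5
Rank food: 3, 4, 2, 5, 1
d = rank(mass) − rank(food): -1, -3, 2, -2, 4; Σd² = 34
ρ = 1 − 6Σd² / [n(n²−1)] = 1 − 6×34 / (5×24) = 1 − 204/120 ≈ -0.7000

-0.7000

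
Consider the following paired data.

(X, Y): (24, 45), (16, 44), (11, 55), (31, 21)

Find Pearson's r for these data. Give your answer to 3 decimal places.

-0.901

n = 4, ΣX = 82, ΣY = 165, ΣX² = 1914, ΣY² = 7427, ΣXY = 3040
nΣXY − ΣXΣY = 12160 − 13530 = -1370
nΣX² − (ΣX)² = 7656 − 6724 = 932; nΣY² − (ΣY)² = 29708 − 27225 = 2483
r = -1370 / √(932 × 2483) = -1370 / 1521.2350 ≈ -0.901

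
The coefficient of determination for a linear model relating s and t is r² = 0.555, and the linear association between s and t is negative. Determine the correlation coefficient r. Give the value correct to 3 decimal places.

|r| = √0.555 = 0.745
The association is negative, so r = −0.745.

-0.745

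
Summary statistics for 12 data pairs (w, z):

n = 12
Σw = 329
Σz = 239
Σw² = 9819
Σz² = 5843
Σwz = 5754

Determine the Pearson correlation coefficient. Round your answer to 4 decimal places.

r = (nΣwz − ΣwΣz) / √[(nΣw² − (Σw)²)(nΣz² − (Σz)²)]
Numerator: 12×5754 − 329×239 = -9583
Denominator: √[(117828 − 108241)(70116 − 57121)] = √[9587 × 12995] = 11161.6784
r = -9583 / 11161.6784 ≈ -0.8586

-0.8586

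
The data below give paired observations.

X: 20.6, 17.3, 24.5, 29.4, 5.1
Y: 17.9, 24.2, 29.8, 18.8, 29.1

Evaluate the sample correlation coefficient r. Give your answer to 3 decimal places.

-0.505

n = 5, ΣX = 96.9, ΣY = 119.8, ΣX² = 2214.27, ΣY² = 2994.34, ΣXY = 2218.63
nΣXY − ΣXΣY = 11093.15 − 11608.62 = -515.47
nΣX² − (ΣX)² = 11071.35 − 9389.61 = 1681.74; nΣY² − (ΣY)² = 14971.7 − 14352.04 = 619.66
r = -515.47 / √(1681.74 × 619.66) = -515.47 / 1020.8364 ≈ -0.505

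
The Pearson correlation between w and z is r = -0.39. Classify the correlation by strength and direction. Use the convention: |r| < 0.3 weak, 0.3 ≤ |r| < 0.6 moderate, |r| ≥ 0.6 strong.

r = -0.39 < 0 so the relationship is negative.
|r| = 0.39, which falls in the moderate range.

moderate negative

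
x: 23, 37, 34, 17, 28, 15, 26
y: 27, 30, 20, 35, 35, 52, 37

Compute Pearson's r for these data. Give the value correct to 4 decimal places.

-0.6984

n = 7, Σx = 180, Σy = 236, Σx² = 5028, Σy² = 8552, Σxy = 5728
nΣxy − ΣxΣy = 40096 − 42480 = -2384
nΣx² − (Σx)² = 35196 − 32400 = 2796; nΣy² − (Σy)² = 59864 − 55696 = 4168
r = -2384 / √(2796 × 4168) = -2384 / 3413.7557 ≈ -0.6984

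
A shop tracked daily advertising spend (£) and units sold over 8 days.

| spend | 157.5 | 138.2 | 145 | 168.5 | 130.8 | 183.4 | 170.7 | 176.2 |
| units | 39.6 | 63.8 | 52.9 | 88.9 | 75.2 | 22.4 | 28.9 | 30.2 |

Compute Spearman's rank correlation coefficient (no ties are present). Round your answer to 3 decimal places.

Rank spend: 4, 2, 3, 5, 1, 8, 6, 7
Rank units: 4, 6, 5, 8, 7, 1, 2, 3
d = rank(spend) − rank(units): 0, -4, -2, -3, -6, 7, 4, 4; Σd² = 146
ρ = 1 − 6Σd² / [n(n²−1)] = 1 − 6×146 / (8×63) = 1 − 876/504 ≈ -0.738

-0.738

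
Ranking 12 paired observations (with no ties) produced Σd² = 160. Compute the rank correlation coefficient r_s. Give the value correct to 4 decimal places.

0.4406

ρ = 1 − 6Σd² / [n(n²−1)] = 1 − 6×160 / (12×143)
  = 1 − 960/1716 = 1 − 0.55944 ≈ 0.4406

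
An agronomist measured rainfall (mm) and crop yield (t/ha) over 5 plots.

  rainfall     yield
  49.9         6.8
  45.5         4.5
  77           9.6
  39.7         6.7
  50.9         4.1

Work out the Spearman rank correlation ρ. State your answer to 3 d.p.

0.300

Rank rainfall: 3, 2, 5, 1, 4
Rank yield: 4, 2, 5, 3, 1
d = rank(rainfall) − rank(yield): -1, 0, 0, -2, 3; Σd² = 14
ρ = 1 − 6Σd² / [n(n²−1)] = 1 − 6×14 / (5×24) = 1 − 84/120 ≈ 0.300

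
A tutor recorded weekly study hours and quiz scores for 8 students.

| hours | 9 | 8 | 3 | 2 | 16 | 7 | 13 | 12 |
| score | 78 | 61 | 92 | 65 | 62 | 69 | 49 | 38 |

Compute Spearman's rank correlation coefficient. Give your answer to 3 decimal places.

Rank hours: 5, 4, 2, 1, 8, 3, 7, 6
Rank score: 7, 3, 8, 5, 4, 6, 2, 1
d = rank(hours) − rank(score): -2, 1, -6, -4, 4, -3, 5, 5; Σd² = 132
ρ = 1 − 6Σd² / [n(n²−1)] = 1 − 6×132 / (8×63) = 1 − 792/504 ≈ -0.571

-0.571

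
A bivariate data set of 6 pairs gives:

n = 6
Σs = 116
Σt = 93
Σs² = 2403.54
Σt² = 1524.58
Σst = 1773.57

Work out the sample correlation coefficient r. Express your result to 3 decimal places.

-0.211

r = (nΣst − ΣsΣt) / √[(nΣs² − (Σs)²)(nΣt² − (Σt)²)]
Numerator: 6×1773.57 − 116×93 = -146.58
Denominator: √[(14421.24 − 13456)(9147.48 − 8649)] = √[965.24 × 498.48] = 693.6518
r = -146.58 / 693.6518 ≈ -0.211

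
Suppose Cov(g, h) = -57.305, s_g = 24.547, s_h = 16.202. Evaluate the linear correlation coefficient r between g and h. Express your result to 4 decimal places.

r = Cov(g,h) / (s_g · s_h) = -57.305 / (24.547 × 16.202)
  = -57.305 / 397.7105 ≈ -0.1441

-0.1441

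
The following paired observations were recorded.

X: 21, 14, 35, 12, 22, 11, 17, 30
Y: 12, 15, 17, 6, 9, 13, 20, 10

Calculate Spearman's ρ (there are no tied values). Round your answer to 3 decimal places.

Rank X: 5, 3, 8, 2, 6, 1, 4, 7
Rank Y: 4, 6, 7, 1, 2, 5, 8, 3
d = rank(X) − rank(Y): 1, -3, 1, 1, 4, -4, -4, 4; Σd² = 76
ρ = 1 − 6Σd² / [n(n²−1)] = 1 − 6×76 / (8×63) = 1 − 456/504 ≈ 0.095

0.095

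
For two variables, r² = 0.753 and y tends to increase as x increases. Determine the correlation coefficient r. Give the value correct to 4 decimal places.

|r| = √0.753 = 0.8678
The association is positive, so r = 0.8678.

0.8678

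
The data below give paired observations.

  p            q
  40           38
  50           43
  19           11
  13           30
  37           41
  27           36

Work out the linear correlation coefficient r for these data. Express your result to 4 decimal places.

n = 6, Σp = 186, Σq = 199, Σp² = 6728, Σq² = 7291, Σpq = 6758
nΣpq − ΣpΣq = 40548 − 37014 = 3534
nΣp² − (Σp)² = 40368 − 34596 = 5772; nΣq² − (Σq)² = 43746 − 39601 = 4145
r = 3534 / √(5772 × 4145) = 3534 / 4891.3127 ≈ 0.7225

0.7225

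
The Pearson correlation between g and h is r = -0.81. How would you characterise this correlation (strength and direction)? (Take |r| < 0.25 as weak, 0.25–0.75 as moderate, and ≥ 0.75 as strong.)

strong negative

r = -0.81 < 0 so the relationship is negative.
|r| = 0.81, which falls in the strong range.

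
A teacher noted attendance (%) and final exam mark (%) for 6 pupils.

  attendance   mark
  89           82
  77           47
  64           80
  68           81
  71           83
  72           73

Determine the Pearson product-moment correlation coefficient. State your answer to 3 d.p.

n = 6, Σx = 441, Σy = 446, Σx² = 32795, Σy² = 34112, Σxy = 32694
nΣxy − ΣxΣy = 196164 − 196686 = -522
nΣx² − (Σx)² = 196770 − 194481 = 2289; nΣy² − (Σy)² = 204672 − 198916 = 5756
r = -522 / √(2289 × 5756) = -522 / 3629.8050 ≈ -0.144

-0.144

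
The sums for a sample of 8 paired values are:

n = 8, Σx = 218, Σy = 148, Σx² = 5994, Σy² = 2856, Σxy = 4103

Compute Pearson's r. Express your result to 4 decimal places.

0.8810

r = (nΣxy − ΣxΣy) / √[(nΣx² − (Σx)²)(nΣy² − (Σy)²)]
Numerator: 8×4103 − 218×148 = 560
Denominator: √[(47952 − 47524)(22848 − 21904)] = √[428 × 944] = 635.6351
r = 560 / 635.6351 ≈ 0.8810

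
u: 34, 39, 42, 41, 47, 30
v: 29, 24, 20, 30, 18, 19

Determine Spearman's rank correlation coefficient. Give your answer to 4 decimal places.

Rank u: 2, 3, 5, 4, 6, 1
Rank v: 5, 4, 3, 6, 1, 2
d = rank(u) − rank(v): -3, -1, 2, -2, 5, -1; Σd² = 44
ρ = 1 − 6Σd² / [n(n²−1)] = 1 − 6×44 / (6×35) = 1 − 264/210 ≈ -0.2571

-0.2571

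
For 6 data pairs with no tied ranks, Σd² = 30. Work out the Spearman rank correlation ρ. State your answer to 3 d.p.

0.143

ρ = 1 − 6Σd² / [n(n²−1)] = 1 − 6×30 / (6×35)
  = 1 − 180/210 = 1 − 0.8571 ≈ 0.143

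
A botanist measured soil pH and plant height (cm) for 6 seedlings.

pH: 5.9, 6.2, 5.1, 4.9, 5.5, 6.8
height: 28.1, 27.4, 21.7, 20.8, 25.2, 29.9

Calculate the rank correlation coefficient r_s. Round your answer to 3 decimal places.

0.943

Rank pH: 4, 5, 2, 1, 3, 6
Rank height: 5, 4, 2, 1, 3, 6
d = rank(pH) − rank(height): -1, 1, 0, 0, 0, 0; Σd² = 2
ρ = 1 − 6Σd² / [n(n²−1)] = 1 − 6×2 / (6×35) = 1 − 12/210 ≈ 0.943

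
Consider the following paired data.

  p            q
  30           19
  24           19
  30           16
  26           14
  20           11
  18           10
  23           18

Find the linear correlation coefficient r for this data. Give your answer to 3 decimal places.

n = 7, Σp = 171, Σq = 107, Σp² = 4305, Σq² = 1719, Σpq = 2684
nΣpq − ΣpΣq = 18788 − 18297 = 491
nΣp² − (Σp)² = 30135 − 29241 = 894; nΣq² − (Σq)² = 12033 − 11449 = 584
r = 491 / √(894 × 584) = 491 / 722.5621 ≈ 0.680

0.680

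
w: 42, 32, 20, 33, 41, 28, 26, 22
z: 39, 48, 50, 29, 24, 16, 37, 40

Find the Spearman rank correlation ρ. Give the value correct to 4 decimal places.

-0.4524

Rank w: 8, 5, 1, 6, 7, 4, 3, 2
Rank z: 5, 7, 8, 3, 2, 1, 4, 6
d = rank(w) − rank(z): 3, -2, -7, 3, 5, 3, -1, -4; Σd² = 122
ρ = 1 − 6Σd² / [n(n²−1)] = 1 − 6×122 / (8×63) = 1 − 732/504 ≈ -0.4524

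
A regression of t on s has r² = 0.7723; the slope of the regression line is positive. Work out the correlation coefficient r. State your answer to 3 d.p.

|r| = √0.7723 = 0.879
The association is positive, so r = 0.879.

0.879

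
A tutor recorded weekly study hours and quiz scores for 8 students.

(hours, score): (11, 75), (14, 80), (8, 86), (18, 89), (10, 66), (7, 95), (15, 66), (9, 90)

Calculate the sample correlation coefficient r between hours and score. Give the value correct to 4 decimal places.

n = 8, Σx = 92, Σy = 647, Σx² = 1160, Σy² = 53179, Σxy = 7360
nΣxy − ΣxΣy = 58880 − 59524 = -644
nΣx² − (Σx)² = 9280 − 8464 = 816; nΣy² − (Σy)² = 425432 − 418609 = 6823
r = -644 / √(816 × 6823) = -644 / 2359.5695 ≈ -0.2729

-0.2729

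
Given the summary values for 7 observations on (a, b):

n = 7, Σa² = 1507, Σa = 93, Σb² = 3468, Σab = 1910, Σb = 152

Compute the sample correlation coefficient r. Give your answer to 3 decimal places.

r = (nΣab − ΣaΣb) / √[(nΣa² − (Σa)²)(nΣb² − (Σb)²)]
Numerator: 7×1910 − 93×152 = -766
Denominator: √[(10549 − 8649)(24276 − 23104)] = √[1900 × 1172] = 1492.2466
r = -766 / 1492.2466 ≈ -0.513

-0.513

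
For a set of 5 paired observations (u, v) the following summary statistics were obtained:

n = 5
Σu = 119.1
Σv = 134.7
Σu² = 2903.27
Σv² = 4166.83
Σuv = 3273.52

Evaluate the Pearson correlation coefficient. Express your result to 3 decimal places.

0.344

r = (nΣuv − ΣuΣv) / √[(nΣu² − (Σu)²)(nΣv² − (Σv)²)]
Numerator: 5×3273.52 − 119.1×134.7 = 324.83
Denominator: √[(14516.35 − 14184.81)(20834.15 − 18144.09)] = √[331.54 × 2690.06] = 944.3847
r = 324.83 / 944.3847 ≈ 0.344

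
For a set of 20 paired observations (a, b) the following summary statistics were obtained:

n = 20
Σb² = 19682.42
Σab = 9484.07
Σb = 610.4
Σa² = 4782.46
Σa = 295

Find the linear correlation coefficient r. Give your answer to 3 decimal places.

r = (nΣab − ΣaΣb) / √[(nΣa² − (Σa)²)(nΣb² − (Σb)²)]
Numerator: 20×9484.07 − 295×610.4 = 9613.4
Denominator: √[(95649.2 − 87025)(393648.4 − 372588.16)] = √[8624.2 × 21060.24] = 13476.9330
r = 9613.4 / 13476.9330 ≈ 0.713

0.713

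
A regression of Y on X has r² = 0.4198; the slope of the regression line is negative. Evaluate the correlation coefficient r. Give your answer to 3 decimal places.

|r| = √0.4198 = 0.648
The association is negative, so r = −0.648.

-0.648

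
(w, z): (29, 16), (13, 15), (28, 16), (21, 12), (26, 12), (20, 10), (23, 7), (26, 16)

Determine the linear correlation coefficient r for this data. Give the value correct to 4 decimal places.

0.2455

n = 8, Σw = 186, Σz = 104, Σw² = 4516, Σz² = 1430, Σwz = 2448
nΣwz − ΣwΣz = 19584 − 19344 = 240
nΣw² − (Σw)² = 36128 − 34596 = 1532; nΣz² − (Σz)² = 11440 − 10816 = 624
r = 240 / √(1532 × 624) = 240 / 977.7362 ≈ 0.2455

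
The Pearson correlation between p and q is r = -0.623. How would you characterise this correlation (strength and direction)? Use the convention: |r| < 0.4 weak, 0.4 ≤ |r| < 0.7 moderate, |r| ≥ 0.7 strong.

r = -0.623 < 0 so the relationship is negative.
|r| = 0.623, which falls in the moderate range.

moderate negative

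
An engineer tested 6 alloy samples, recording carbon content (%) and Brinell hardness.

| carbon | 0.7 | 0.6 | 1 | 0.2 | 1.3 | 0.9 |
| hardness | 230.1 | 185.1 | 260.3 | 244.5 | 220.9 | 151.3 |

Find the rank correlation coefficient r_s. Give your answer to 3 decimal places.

-0.029

Rank carbon: 3, 2, 5, 1, 6, 4
Rank hardness: 4, 2, 6, 5, 3, 1
d = rank(carbon) − rank(hardness): -1, 0, -1, -4, 3, 3; Σd² = 36
ρ = 1 − 6Σd² / [n(n²−1)] = 1 − 6×36 / (6×35) = 1 − 216/210 ≈ -0.029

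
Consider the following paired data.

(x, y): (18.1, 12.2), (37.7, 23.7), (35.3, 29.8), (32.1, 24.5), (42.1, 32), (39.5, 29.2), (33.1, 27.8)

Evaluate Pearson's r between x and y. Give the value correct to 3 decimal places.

n = 7, Σx = 237.9, Σy = 179.2, Σx² = 8453.67, Σy² = 4848.3, Σxy = 6373.48
nΣxy − ΣxΣy = 44614.36 − 42631.68 = 1982.68
nΣx² − (Σx)² = 59175.69 − 56596.41 = 2579.28; nΣy² − (Σy)² = 33938.1 − 32112.64 = 1825.46
r = 1982.68 / √(2579.28 × 1825.46) = 1982.68 / 2169.8784 ≈ 0.914

0.914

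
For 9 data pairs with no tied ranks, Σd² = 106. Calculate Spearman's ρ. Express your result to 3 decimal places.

0.117

ρ = 1 − 6Σd² / [n(n²−1)] = 1 − 6×106 / (9×80)
  = 1 − 636/720 = 1 − 0.8833 ≈ 0.117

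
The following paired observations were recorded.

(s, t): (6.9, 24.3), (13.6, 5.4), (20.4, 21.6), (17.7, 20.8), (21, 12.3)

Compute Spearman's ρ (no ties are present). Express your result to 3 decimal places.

Rank s: 1, 2, 4, 3, 5
Rank t: 5, 1, 4, 3, 2
d = rank(s) − rank(t): -4, 1, 0, 0, 3; Σd² = 26
ρ = 1 − 6Σd² / [n(n²−1)] = 1 − 6×26 / (5×24) = 1 − 156/120 ≈ -0.300

-0.300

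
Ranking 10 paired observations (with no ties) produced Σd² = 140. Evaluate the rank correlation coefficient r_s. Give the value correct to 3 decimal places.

0.152

ρ = 1 − 6Σd² / [n(n²−1)] = 1 − 6×140 / (10×99)
  = 1 − 840/990 = 1 − 0.8485 ≈ 0.152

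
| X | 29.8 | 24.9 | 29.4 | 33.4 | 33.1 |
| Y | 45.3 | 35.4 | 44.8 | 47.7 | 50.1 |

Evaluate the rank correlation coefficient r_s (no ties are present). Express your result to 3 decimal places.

0.900

Rank X: 3, 1, 2, 5, 4
Rank Y: 3, 1, 2, 4, 5
d = rank(X) − rank(Y): 0, 0, 0, 1, -1; Σd² = 2
ρ = 1 − 6Σd² / [n(n²−1)] = 1 − 6×2 / (5×24) = 1 − 12/120 ≈ 0.900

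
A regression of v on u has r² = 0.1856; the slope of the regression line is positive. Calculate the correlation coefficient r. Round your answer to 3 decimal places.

|r| = √0.1856 = 0.431
The association is positive, so r = 0.431.

0.431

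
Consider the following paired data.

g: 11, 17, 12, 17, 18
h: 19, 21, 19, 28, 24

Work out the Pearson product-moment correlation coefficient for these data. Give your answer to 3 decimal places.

n = 5, Σg = 75, Σh = 111, Σg² = 1167, Σh² = 2523, Σgh = 1702
nΣgh − ΣgΣh = 8510 − 8325 = 185
nΣg² − (Σg)² = 5835 − 5625 = 210; nΣh² − (Σh)² = 12615 − 12321 = 294
r = 185 / √(210 × 294) = 185 / 248.4754 ≈ 0.745

0.745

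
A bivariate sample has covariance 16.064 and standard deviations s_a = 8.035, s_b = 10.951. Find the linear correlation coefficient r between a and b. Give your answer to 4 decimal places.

0.1826

r = Cov(a,b) / (s_a · s_b) = 16.064 / (8.035 × 10.951)
  = 16.064 / 87.9913 ≈ 0.1826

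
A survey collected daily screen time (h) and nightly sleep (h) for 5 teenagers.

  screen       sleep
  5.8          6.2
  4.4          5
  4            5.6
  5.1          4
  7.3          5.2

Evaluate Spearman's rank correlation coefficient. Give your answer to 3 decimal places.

Rank screen: 4, 2, 1, 3, 5
Rank sleep: 5, 2, 4, 1, 3
d = rank(screen) − rank(sleep): -1, 0, -3, 2, 2; Σd² = 18
ρ = 1 − 6Σd² / [n(n²−1)] = 1 − 6×18 / (5×24) = 1 − 108/120 ≈ 0.100

0.100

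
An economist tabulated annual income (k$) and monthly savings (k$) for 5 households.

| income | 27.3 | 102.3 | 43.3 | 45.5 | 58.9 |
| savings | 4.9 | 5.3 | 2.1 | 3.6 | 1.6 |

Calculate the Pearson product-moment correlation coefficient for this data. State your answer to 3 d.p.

0.291

n = 5, Σx = 277.3, Σy = 17.5, Σx² = 18624.93, Σy² = 72.03, Σxy = 1024.93
nΣxy − ΣxΣy = 5124.65 − 4852.75 = 271.9
nΣx² − (Σx)² = 93124.65 − 76895.29 = 16229.36; nΣy² − (Σy)² = 360.15 − 306.25 = 53.9
r = 271.9 / √(16229.36 × 53.9) = 271.9 / 935.2874 ≈ 0.291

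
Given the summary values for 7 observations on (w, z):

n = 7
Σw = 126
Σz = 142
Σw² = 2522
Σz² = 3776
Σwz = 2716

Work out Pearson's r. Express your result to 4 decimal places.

0.3355

r = (nΣwz − ΣwΣz) / √[(nΣw² − (Σw)²)(nΣz² − (Σz)²)]
Numerator: 7×2716 − 126×142 = 1120
Denominator: √[(17654 − 15876)(26432 − 20164)] = √[1778 × 6268] = 3338.3385
r = 1120 / 3338.3385 ≈ 0.3355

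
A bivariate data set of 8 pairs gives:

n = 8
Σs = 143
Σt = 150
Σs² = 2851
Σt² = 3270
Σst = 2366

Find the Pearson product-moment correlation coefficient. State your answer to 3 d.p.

-0.858

r = (nΣst − ΣsΣt) / √[(nΣs² − (Σs)²)(nΣt² − (Σt)²)]
Numerator: 8×2366 − 143×150 = -2522
Denominator: √[(22808 − 20449)(26160 − 22500)] = √[2359 × 3660] = 2938.3567
r = -2522 / 2938.3567 ≈ -0.858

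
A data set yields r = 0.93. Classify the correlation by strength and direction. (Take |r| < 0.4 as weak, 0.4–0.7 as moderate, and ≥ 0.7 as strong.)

strong positive

r = 0.93 > 0 so the relationship is positive.
|r| = 0.93, which falls in the strong range.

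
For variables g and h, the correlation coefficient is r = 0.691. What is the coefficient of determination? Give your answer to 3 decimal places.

0.477

r² = (0.691)² = 0.477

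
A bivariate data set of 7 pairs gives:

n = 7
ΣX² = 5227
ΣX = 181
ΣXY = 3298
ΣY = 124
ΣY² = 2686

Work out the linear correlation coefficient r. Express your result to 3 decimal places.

0.177

r = (nΣXY − ΣXΣY) / √[(nΣX² − (ΣX)²)(nΣY² − (ΣY)²)]
Numerator: 7×3298 − 181×124 = 642
Denominator: √[(36589 − 32761)(18802 − 15376)] = √[3828 × 3426] = 3621.4262
r = 642 / 3621.4262 ≈ 0.177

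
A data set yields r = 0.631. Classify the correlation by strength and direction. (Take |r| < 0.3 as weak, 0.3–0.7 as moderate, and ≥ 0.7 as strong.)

r = 0.631 > 0 so the relationship is positive.
|r| = 0.631, which falls in the moderate range.

moderate positive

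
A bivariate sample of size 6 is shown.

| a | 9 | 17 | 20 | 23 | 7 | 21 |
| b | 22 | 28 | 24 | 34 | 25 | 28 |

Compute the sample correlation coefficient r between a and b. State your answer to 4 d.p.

n = 6, Σa = 97, Σb = 161, Σa² = 1789, Σb² = 4409, Σab = 2699
nΣab − ΣaΣb = 16194 − 15617 = 577
nΣa² − (Σa)² = 10734 − 9409 = 1325; nΣb² − (Σb)² = 26454 − 25921 = 533
r = 577 / √(1325 × 533) = 577 / 840.3719 ≈ 0.6866

0.6866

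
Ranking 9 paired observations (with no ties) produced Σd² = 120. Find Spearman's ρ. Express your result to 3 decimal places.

0.000

ρ = 1 − 6Σd² / [n(n²−1)] = 1 − 6×120 / (9×80)
  = 1 − 720/720 = 1 − 1.0000 ≈ 0.000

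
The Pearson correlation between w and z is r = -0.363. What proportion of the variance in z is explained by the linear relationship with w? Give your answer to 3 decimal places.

0.132

r² = (-0.363)² = 0.132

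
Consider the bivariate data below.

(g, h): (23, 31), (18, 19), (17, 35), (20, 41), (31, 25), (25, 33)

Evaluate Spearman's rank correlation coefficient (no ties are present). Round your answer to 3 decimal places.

-0.257

Rank g: 4, 2, 1, 3, 6, 5
Rank h: 3, 1, 5, 6, 2, 4
d = rank(g) − rank(h): 1, 1, -4, -3, 4, 1; Σd² = 44
ρ = 1 − 6Σd² / [n(n²−1)] = 1 − 6×44 / (6×35) = 1 − 264/210 ≈ -0.257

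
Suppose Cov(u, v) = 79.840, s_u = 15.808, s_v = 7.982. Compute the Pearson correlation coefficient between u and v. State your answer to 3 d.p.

0.633

r = Cov(u,v) / (s_u · s_v) = 79.840 / (15.808 × 7.982)
  = 79.840 / 126.1795 ≈ 0.633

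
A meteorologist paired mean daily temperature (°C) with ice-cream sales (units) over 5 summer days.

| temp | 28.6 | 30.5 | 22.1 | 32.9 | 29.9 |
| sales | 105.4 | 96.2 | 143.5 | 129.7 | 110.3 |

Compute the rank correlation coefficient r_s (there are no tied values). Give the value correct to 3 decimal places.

Rank temp: 2, 4, 1, 5, 3
Rank sales: 2, 1, 5, 4, 3
d = rank(temp) − rank(sales): 0, 3, -4, 1, 0; Σd² = 26
ρ = 1 − 6Σd² / [n(n²−1)] = 1 − 6×26 / (5×24) = 1 − 156/120 ≈ -0.300

-0.300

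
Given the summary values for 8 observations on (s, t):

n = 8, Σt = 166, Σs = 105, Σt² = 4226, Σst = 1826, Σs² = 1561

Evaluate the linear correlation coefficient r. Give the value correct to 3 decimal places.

-0.933

r = (nΣst − ΣsΣt) / √[(nΣs² − (Σs)²)(nΣt² − (Σt)²)]
Numerator: 8×1826 − 105×166 = -2822
Denominator: √[(12488 − 11025)(33808 − 27556)] = √[1463 × 6252] = 3024.3472
r = -2822 / 3024.3472 ≈ -0.933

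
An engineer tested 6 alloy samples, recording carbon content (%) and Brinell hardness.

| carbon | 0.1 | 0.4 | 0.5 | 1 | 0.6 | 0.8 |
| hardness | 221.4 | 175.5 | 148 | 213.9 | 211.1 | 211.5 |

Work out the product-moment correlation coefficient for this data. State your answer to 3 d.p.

n = 6, Σx = 3.4, Σy = 1181.4, Σx² = 2.42, Σy² = 236770.88, Σxy = 676.1
nΣxy − ΣxΣy = 4056.6 − 4016.76 = 39.84
nΣx² − (Σx)² = 14.52 − 11.56 = 2.96; nΣy² − (Σy)² = 1420625.28 − 1395705.96 = 24919.32
r = 39.84 / √(2.96 × 24919.32) = 39.84 / 271.5901 ≈ 0.147

0.147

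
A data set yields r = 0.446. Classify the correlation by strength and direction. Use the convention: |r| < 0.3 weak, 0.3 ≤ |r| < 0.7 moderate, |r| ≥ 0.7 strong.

moderate positive

r = 0.446 > 0 so the relationship is positive.
|r| = 0.446, which falls in the moderate range.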